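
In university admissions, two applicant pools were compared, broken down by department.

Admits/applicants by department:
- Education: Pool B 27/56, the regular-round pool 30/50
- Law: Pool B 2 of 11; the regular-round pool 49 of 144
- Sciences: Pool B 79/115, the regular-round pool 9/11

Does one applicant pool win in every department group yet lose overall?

Education: Pool B 27/56 = 48.2%, the regular-round pool 30/50 = 60.0% → the regular-round pool
Law: Pool B 2/11 = 18.2%, the regular-round pool 49/144 = 34.0% → the regular-round pool
Sciences: Pool B 79/115 = 68.7%, the regular-round pool 9/11 = 81.8% → the regular-round pool
Overall: Pool B 108/182 = 59.3%, the regular-round pool 88/205 = 42.9% → Pool B
The regular-round pool wins each department group but Pool B wins overall — the comparison reverses. The regular-round pool's applicants skew toward Law, which has a lower base rate.

Yes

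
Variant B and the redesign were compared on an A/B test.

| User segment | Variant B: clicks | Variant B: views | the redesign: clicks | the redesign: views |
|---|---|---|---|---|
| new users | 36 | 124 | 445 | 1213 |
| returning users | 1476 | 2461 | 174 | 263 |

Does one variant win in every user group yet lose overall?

New users: Variant B 36/124 = 29.0%, the redesign 445/1213 = 36.7% → the redesign
Returning users: Variant B 1476/2461 = 60.0%, the redesign 174/263 = 66.2% → the redesign
Overall: Variant B 1512/2585 = 58.5%, the redesign 619/1476 = 41.9% → Variant B
The redesign wins each user group but Variant B wins overall — the comparison reverses. The redesign's views skew toward new users, which has a lower base rate.

Yes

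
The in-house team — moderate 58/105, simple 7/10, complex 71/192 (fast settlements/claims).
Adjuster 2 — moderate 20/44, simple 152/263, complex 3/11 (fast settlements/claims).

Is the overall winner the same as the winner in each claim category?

No

Moderate: the in-house team 58/105 = 55.2%, Adjuster 2 20/44 = 45.5% → the in-house team
Simple: the in-house team 7/10 = 70.0%, Adjuster 2 152/263 = 57.8% → the in-house team
Complex: the in-house team 71/192 = 37.0%, Adjuster 2 3/11 = 27.3% → the in-house team
Overall: the in-house team 136/307 = 44.3%, Adjuster 2 175/318 = 55.0% → Adjuster 2
The in-house team wins each claim group but Adjuster 2 wins overall — the comparison reverses. The in-house team's claims skew toward complex, which has a lower base rate.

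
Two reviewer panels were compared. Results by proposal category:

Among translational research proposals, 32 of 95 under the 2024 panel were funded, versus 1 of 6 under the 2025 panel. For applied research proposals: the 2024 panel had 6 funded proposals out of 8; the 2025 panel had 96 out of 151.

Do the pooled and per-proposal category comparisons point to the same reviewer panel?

Translational research: the 2024 panel 32/95 = 33.7%, the 2025 panel 1/6 = 16.7% → the 2024 panel
Applied research: the 2024 panel 6/8 = 75.0%, the 2025 panel 96/151 = 63.6% → the 2024 panel
Overall: the 2024 panel 38/103 = 36.9%, the 2025 panel 97/157 = 61.8% → the 2025 panel
The 2024 panel wins each proposal group but the 2025 panel wins overall — the comparison reverses. The 2024 panel's proposals skew toward translational research, which has a lower base rate.

No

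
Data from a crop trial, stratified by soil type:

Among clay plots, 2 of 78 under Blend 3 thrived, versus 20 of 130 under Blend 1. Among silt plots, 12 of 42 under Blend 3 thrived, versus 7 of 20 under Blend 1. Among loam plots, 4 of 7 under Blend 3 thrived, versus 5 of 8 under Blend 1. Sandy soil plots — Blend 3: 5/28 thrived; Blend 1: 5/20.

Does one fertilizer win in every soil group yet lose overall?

Clay: Blend 3 2/78 = 2.6%, Blend 1 20/130 = 15.4% → Blend 1
Silt: Blend 3 12/42 = 28.6%, Blend 1 7/20 = 35.0% → Blend 1
Loam: Blend 3 4/7 = 57.1%, Blend 1 5/8 = 62.5% → Blend 1
Sandy soil: Blend 3 5/28 = 17.9%, Blend 1 5/20 = 25.0% → Blend 1
Overall: Blend 3 23/155 = 14.8%, Blend 1 37/178 = 20.8% → Blend 1
Blend 1 wins overall and in every soil group — no reversal.

No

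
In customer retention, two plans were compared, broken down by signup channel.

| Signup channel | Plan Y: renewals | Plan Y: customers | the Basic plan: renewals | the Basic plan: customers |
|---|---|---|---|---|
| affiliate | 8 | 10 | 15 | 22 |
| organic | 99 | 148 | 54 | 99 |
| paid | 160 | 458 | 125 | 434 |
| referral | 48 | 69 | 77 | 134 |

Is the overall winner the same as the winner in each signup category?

Yes

Affiliate: Plan Y 8/10 = 80.0%, the Basic plan 15/22 = 68.2% → Plan Y
Organic: Plan Y 99/148 = 66.9%, the Basic plan 54/99 = 54.5% → Plan Y
Paid: Plan Y 160/458 = 34.9%, the Basic plan 125/434 = 28.8% → Plan Y
Referral: Plan Y 48/69 = 69.6%, the Basic plan 77/134 = 57.5% → Plan Y
Overall: Plan Y 315/685 = 46.0%, the Basic plan 271/689 = 39.3% → Plan Y
Plan Y wins overall and in every signup group — no reversal.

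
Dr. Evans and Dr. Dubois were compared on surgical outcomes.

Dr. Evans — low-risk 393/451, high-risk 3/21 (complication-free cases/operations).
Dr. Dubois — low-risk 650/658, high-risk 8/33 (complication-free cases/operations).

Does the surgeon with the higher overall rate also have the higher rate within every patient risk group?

Low-risk: Dr. Evans 393/451 = 87.1%, Dr. Dubois 650/658 = 98.8% → Dr. Dubois
High-risk: Dr. Evans 3/21 = 14.3%, Dr. Dubois 8/33 = 24.2% → Dr. Dubois
Overall: Dr. Evans 396/472 = 83.9%, Dr. Dubois 658/691 = 95.2% → Dr. Dubois
Dr. Dubois wins overall and in every patient risk group — no reversal.

Yes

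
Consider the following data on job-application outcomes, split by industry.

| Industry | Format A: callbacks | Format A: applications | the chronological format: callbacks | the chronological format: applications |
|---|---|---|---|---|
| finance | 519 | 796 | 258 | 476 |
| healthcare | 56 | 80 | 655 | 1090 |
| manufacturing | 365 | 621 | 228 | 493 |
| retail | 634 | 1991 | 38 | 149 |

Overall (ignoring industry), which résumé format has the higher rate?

Finance: Format A 519/796 = 65.2%, the chronological format 258/476 = 54.2% → Format A
Healthcare: Format A 56/80 = 70.0%, the chronological format 655/1090 = 60.1% → Format A
Manufacturing: Format A 365/621 = 58.8%, the chronological format 228/493 = 46.2% → Format A
Retail: Format A 634/1991 = 31.8%, the chronological format 38/149 = 25.5% → Format A
Overall: Format A 1574/3488 = 45.1%, the chronological format 1179/2208 = 53.4% → the chronological format
(Format A wins every industry group but the chronological format wins overall — Format A's applications skew toward the low-rate retail group.)

the chronological format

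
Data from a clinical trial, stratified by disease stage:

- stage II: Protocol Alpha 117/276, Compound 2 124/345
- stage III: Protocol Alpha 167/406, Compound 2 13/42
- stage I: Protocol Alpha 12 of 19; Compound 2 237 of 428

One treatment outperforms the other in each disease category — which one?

Protocol Alpha

Stage II: Protocol Alpha 117/276 = 42.4%, Compound 2 124/345 = 35.9% → Protocol Alpha
Stage III: Protocol Alpha 167/406 = 41.1%, Compound 2 13/42 = 31.0% → Protocol Alpha
Stage I: Protocol Alpha 12/19 = 63.2%, Compound 2 237/428 = 55.4% → Protocol Alpha
Protocol Alpha has the higher rate in all 3 groups.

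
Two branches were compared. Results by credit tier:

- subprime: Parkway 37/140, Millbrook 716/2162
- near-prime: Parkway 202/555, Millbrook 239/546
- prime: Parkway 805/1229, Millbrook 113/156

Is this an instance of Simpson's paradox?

Yes

Subprime: Parkway 37/140 = 26.4%, Millbrook 716/2162 = 33.1% → Millbrook
Near-prime: Parkway 202/555 = 36.4%, Millbrook 239/546 = 43.8% → Millbrook
Prime: Parkway 805/1229 = 65.5%, Millbrook 113/156 = 72.4% → Millbrook
Overall: Parkway 1044/1924 = 54.3%, Millbrook 1068/2864 = 37.3% → Parkway
Millbrook wins each credit group but Parkway wins overall — the comparison reverses. Millbrook's applications skew toward subprime, which has a lower base rate.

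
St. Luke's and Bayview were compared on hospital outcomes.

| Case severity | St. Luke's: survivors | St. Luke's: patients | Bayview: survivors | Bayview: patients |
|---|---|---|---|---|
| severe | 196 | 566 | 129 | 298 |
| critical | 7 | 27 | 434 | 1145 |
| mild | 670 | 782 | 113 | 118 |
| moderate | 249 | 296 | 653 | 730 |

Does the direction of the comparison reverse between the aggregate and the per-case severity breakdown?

Severe: St. Luke's 196/566 = 34.6%, Bayview 129/298 = 43.3% → Bayview
Critical: St. Luke's 7/27 = 25.9%, Bayview 434/1145 = 37.9% → Bayview
Mild: St. Luke's 670/782 = 85.7%, Bayview 113/118 = 95.8% → Bayview
Moderate: St. Luke's 249/296 = 84.1%, Bayview 653/730 = 89.5% → Bayview
Overall: St. Luke's 1122/1671 = 67.1%, Bayview 1329/2291 = 58.0% → St. Luke's
Bayview wins each case group but St. Luke's wins overall — the comparison reverses. Bayview's patients skew toward critical, which has a lower base rate.

Yes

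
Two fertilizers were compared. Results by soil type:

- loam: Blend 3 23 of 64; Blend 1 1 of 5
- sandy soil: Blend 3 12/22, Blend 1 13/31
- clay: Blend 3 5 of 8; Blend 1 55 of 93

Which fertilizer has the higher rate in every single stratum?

Loam: Blend 3 23/64 = 35.9%, Blend 1 1/5 = 20.0% → Blend 3
Sandy soil: Blend 3 12/22 = 54.5%, Blend 1 13/31 = 41.9% → Blend 3
Clay: Blend 3 5/8 = 62.5%, Blend 1 55/93 = 59.1% → Blend 3
Blend 3 has the higher rate in all 3 groups.

Blend 3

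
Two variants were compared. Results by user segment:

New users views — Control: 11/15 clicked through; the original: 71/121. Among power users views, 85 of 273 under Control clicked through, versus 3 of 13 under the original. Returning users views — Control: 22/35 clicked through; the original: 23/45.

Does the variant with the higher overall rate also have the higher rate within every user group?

No

New users: Control 11/15 = 73.3%, the original 71/121 = 58.7% → Control
Power users: Control 85/273 = 31.1%, the original 3/13 = 23.1% → Control
Returning users: Control 22/35 = 62.9%, the original 23/45 = 51.1% → Control
Overall: Control 118/323 = 36.5%, the original 97/179 = 54.2% → the original
Control wins each user group but the original wins overall — the comparison reverses. Control's views skew toward power users, which has a lower base rate.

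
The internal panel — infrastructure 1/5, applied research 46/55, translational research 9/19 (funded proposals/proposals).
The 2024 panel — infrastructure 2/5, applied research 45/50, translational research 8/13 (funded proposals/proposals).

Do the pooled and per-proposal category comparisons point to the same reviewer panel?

Yes

Infrastructure: the internal panel 1/5 = 20.0%, the 2024 panel 2/5 = 40.0% → the 2024 panel
Applied research: the internal panel 46/55 = 83.6%, the 2024 panel 45/50 = 90.0% → the 2024 panel
Translational research: the internal panel 9/19 = 47.4%, the 2024 panel 8/13 = 61.5% → the 2024 panel
Overall: the internal panel 56/79 = 70.9%, the 2024 panel 55/68 = 80.9% → the 2024 panel
The 2024 panel wins overall and in every proposal group — no reversal.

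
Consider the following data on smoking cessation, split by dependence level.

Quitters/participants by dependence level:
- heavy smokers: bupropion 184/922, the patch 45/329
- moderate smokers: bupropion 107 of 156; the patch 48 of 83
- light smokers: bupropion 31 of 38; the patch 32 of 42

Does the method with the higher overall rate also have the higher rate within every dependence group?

Yes

Heavy smokers: bupropion 184/922 = 20.0%, the patch 45/329 = 13.7% → bupropion
Moderate smokers: bupropion 107/156 = 68.6%, the patch 48/83 = 57.8% → bupropion
Light smokers: bupropion 31/38 = 81.6%, the patch 32/42 = 76.2% → bupropion
Overall: bupropion 322/1116 = 28.9%, the patch 125/454 = 27.5% → bupropion
Bupropion wins overall and in every dependence group — no reversal.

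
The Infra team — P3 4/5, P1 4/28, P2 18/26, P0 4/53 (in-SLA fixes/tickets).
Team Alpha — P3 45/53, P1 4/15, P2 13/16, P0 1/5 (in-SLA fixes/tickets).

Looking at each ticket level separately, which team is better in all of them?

Team Alpha

P3: the Infra team 4/5 = 80.0%, Team Alpha 45/53 = 84.9% → Team Alpha
P1: the Infra team 4/28 = 14.3%, Team Alpha 4/15 = 26.7% → Team Alpha
P2: the Infra team 18/26 = 69.2%, Team Alpha 13/16 = 81.2% → Team Alpha
P0: the Infra team 4/53 = 7.5%, Team Alpha 1/5 = 20.0% → Team Alpha
Team Alpha has the higher rate in all 4 groups.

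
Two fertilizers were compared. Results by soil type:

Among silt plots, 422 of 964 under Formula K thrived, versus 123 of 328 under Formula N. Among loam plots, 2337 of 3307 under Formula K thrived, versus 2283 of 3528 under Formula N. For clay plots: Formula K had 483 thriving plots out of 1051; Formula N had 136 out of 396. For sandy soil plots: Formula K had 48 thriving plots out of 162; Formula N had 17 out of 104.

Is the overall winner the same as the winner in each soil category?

Silt: Formula K 422/964 = 43.8%, Formula N 123/328 = 37.5% → Formula K
Loam: Formula K 2337/3307 = 70.7%, Formula N 2283/3528 = 64.7% → Formula K
Clay: Formula K 483/1051 = 46.0%, Formula N 136/396 = 34.3% → Formula K
Sandy soil: Formula K 48/162 = 29.6%, Formula N 17/104 = 16.3% → Formula K
Overall: Formula K 3290/5484 = 60.0%, Formula N 2559/4356 = 58.7% → Formula K
Formula K wins overall and in every soil group — no reversal.

Yes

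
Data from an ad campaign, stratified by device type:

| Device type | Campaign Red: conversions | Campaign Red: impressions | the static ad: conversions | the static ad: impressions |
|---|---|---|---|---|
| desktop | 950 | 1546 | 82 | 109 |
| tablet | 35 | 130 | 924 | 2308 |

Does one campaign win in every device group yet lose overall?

Desktop: Campaign Red 950/1546 = 61.4%, the static ad 82/109 = 75.2% → the static ad
Tablet: Campaign Red 35/130 = 26.9%, the static ad 924/2308 = 40.0% → the static ad
Overall: Campaign Red 985/1676 = 58.8%, the static ad 1006/2417 = 41.6% → Campaign Red
The static ad wins each device group but Campaign Red wins overall — the comparison reverses. The static ad's impressions skew toward tablet, which has a lower base rate.

Yes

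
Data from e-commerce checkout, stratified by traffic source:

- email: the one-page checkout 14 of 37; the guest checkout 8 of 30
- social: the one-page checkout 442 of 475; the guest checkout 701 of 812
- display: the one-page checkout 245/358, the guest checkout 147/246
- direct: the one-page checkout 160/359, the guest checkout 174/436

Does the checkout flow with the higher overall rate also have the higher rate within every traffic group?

Yes

Email: the one-page checkout 14/37 = 37.8%, the guest checkout 8/30 = 26.7% → the one-page checkout
Social: the one-page checkout 442/475 = 93.1%, the guest checkout 701/812 = 86.3% → the one-page checkout
Display: the one-page checkout 245/358 = 68.4%, the guest checkout 147/246 = 59.8% → the one-page checkout
Direct: the one-page checkout 160/359 = 44.6%, the guest checkout 174/436 = 39.9% → the one-page checkout
Overall: the one-page checkout 861/1229 = 70.1%, the guest checkout 1030/1524 = 67.6% → the one-page checkout
The one-page checkout wins overall and in every traffic group — no reversal.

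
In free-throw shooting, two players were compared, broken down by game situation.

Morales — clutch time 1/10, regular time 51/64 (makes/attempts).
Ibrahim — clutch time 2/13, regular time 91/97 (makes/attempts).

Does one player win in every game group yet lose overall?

Clutch time: Morales 1/10 = 10.0%, Ibrahim 2/13 = 15.4% → Ibrahim
Regular time: Morales 51/64 = 79.7%, Ibrahim 91/97 = 93.8% → Ibrahim
Overall: Morales 52/74 = 70.3%, Ibrahim 93/110 = 84.5% → Ibrahim
Ibrahim wins overall and in every game group — no reversal.

No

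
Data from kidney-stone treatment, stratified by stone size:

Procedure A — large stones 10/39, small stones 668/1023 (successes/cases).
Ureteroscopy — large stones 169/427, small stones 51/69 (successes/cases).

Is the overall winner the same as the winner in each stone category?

No

Large stones: Procedure A 10/39 = 25.6%, ureteroscopy 169/427 = 39.6% → ureteroscopy
Small stones: Procedure A 668/1023 = 65.3%, ureteroscopy 51/69 = 73.9% → ureteroscopy
Overall: Procedure A 678/1062 = 63.8%, ureteroscopy 220/496 = 44.4% → Procedure A
Ureteroscopy wins each stone group but Procedure A wins overall — the comparison reverses. Ureteroscopy's cases skew toward large stones, which has a lower base rate.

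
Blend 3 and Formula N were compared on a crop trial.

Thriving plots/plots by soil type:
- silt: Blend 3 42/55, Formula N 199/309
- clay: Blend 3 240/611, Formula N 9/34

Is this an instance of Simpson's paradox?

Silt: Blend 3 42/55 = 76.4%, Formula N 199/309 = 64.4% → Blend 3
Clay: Blend 3 240/611 = 39.3%, Formula N 9/34 = 26.5% → Blend 3
Overall: Blend 3 282/666 = 42.3%, Formula N 208/343 = 60.6% → Formula N
Blend 3 wins each soil group but Formula N wins overall — the comparison reverses. Blend 3's plots skew toward clay, which has a lower base rate.

Yes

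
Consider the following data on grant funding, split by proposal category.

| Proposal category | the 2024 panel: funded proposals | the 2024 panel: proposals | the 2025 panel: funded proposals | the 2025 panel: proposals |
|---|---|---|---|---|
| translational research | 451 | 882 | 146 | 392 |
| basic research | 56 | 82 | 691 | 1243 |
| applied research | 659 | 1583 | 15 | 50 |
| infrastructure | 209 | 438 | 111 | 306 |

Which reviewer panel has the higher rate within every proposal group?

Translational research: the 2024 panel 451/882 = 51.1%, the 2025 panel 146/392 = 37.2% → the 2024 panel
Basic research: the 2024 panel 56/82 = 68.3%, the 2025 panel 691/1243 = 55.6% → the 2024 panel
Applied research: the 2024 panel 659/1583 = 41.6%, the 2025 panel 15/50 = 30.0% → the 2024 panel
Infrastructure: the 2024 panel 209/438 = 47.7%, the 2025 panel 111/306 = 36.3% → the 2024 panel
The 2024 panel has the higher rate in all 4 groups.

the 2024 panel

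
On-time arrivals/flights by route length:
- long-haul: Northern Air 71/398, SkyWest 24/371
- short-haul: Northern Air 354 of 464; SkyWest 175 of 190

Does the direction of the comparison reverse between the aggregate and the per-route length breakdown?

No

Long-haul: Northern Air 71/398 = 17.8%, SkyWest 24/371 = 6.5% → Northern Air
Short-haul: Northern Air 354/464 = 76.3%, SkyWest 175/190 = 92.1% → SkyWest
Overall: Northern Air 425/862 = 49.3%, SkyWest 199/561 = 35.5% → Northern Air
Neither sweeps: Northern Air wins 1 of 2 groups, SkyWest wins 1. Northern Air wins overall but not every group — no Simpson reversal.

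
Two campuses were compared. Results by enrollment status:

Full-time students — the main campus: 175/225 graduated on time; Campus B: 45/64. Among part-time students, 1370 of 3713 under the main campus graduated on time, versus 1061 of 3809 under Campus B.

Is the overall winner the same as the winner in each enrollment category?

Yes

Full-time: the main campus 175/225 = 77.8%, Campus B 45/64 = 70.3% → the main campus
Part-time: the main campus 1370/3713 = 36.9%, Campus B 1061/3809 = 27.9% → the main campus
Overall: the main campus 1545/3938 = 39.2%, Campus B 1106/3873 = 28.6% → the main campus
The main campus wins overall and in every enrollment group — no reversal.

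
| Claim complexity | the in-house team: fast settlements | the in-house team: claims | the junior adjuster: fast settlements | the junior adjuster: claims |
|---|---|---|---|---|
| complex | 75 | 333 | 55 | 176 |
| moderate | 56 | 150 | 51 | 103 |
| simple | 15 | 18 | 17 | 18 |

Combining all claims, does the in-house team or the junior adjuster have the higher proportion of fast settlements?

the junior adjuster

Complex: the in-house team 75/333 = 22.5%, the junior adjuster 55/176 = 31.2% → the junior adjuster
Moderate: the in-house team 56/150 = 37.3%, the junior adjuster 51/103 = 49.5% → the junior adjuster
Simple: the in-house team 15/18 = 83.3%, the junior adjuster 17/18 = 94.4% → the junior adjuster
Overall: the in-house team 146/501 = 29.1%, the junior adjuster 123/297 = 41.4% → the junior adjuster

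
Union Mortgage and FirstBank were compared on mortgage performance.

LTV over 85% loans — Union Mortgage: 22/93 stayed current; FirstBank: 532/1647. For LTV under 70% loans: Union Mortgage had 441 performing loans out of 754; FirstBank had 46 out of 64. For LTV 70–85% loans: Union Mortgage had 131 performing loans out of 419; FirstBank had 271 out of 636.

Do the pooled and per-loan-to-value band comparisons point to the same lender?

LTV over 85%: Union Mortgage 22/93 = 23.7%, FirstBank 532/1647 = 32.3% → FirstBank
LTV under 70%: Union Mortgage 441/754 = 58.5%, FirstBank 46/64 = 71.9% → FirstBank
LTV 70–85%: Union Mortgage 131/419 = 31.3%, FirstBank 271/636 = 42.6% → FirstBank
Overall: Union Mortgage 594/1266 = 46.9%, FirstBank 849/2347 = 36.2% → Union Mortgage
FirstBank wins each loan-to-value group but Union Mortgage wins overall — the comparison reverses. FirstBank's loans skew toward LTV over 85%, which has a lower base rate.

No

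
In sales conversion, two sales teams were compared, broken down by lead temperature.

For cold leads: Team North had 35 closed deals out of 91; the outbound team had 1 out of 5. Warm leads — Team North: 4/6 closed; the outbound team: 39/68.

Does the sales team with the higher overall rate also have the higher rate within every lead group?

No

Cold: Team North 35/91 = 38.5%, the outbound team 1/5 = 20.0% → Team North
Warm: Team North 4/6 = 66.7%, the outbound team 39/68 = 57.4% → Team North
Overall: Team North 39/97 = 40.2%, the outbound team 40/73 = 54.8% → the outbound team
Team North wins each lead group but the outbound team wins overall — the comparison reverses. Team North's leads skew toward cold, which has a lower base rate.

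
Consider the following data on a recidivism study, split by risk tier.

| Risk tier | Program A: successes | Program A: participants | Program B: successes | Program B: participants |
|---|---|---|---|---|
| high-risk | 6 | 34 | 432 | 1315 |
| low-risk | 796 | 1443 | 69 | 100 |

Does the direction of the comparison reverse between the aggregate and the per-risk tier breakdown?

High-risk: Program A 6/34 = 17.6%, Program B 432/1315 = 32.9% → Program B
Low-risk: Program A 796/1443 = 55.2%, Program B 69/100 = 69.0% → Program B
Overall: Program A 802/1477 = 54.3%, Program B 501/1415 = 35.4% → Program A
Program B wins each risk group but Program A wins overall — the comparison reverses. Program B's participants skew toward high-risk, which has a lower base rate.

Yes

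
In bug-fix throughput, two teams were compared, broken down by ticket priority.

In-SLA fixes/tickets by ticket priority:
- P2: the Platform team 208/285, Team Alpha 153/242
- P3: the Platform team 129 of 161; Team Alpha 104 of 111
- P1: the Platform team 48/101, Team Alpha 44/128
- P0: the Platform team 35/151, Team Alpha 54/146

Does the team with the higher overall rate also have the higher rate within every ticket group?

P2: the Platform team 208/285 = 73.0%, Team Alpha 153/242 = 63.2% → the Platform team
P3: the Platform team 129/161 = 80.1%, Team Alpha 104/111 = 93.7% → Team Alpha
P1: the Platform team 48/101 = 47.5%, Team Alpha 44/128 = 34.4% → the Platform team
P0: the Platform team 35/151 = 23.2%, Team Alpha 54/146 = 37.0% → Team Alpha
Overall: the Platform team 420/698 = 60.2%, Team Alpha 355/627 = 56.6% → the Platform team
Neither sweeps: the Platform team wins 2 of 4 groups, Team Alpha wins 2. The Platform team wins overall but not every group — no Simpson reversal.

No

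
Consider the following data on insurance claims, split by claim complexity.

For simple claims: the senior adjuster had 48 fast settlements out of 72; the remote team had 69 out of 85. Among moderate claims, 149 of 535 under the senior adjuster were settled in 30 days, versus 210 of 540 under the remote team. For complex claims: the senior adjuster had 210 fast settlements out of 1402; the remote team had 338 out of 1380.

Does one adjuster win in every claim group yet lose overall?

Simple: the senior adjuster 48/72 = 66.7%, the remote team 69/85 = 81.2% → the remote team
Moderate: the senior adjuster 149/535 = 27.9%, the remote team 210/540 = 38.9% → the remote team
Complex: the senior adjuster 210/1402 = 15.0%, the remote team 338/1380 = 24.5% → the remote team
Overall: the senior adjuster 407/2009 = 20.3%, the remote team 617/2005 = 30.8% → the remote team
The remote team wins overall and in every claim group — no reversal.

No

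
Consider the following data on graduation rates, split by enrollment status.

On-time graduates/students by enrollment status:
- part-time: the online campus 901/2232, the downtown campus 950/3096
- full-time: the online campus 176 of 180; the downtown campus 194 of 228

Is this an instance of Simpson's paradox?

No

Part-time: the online campus 901/2232 = 40.4%, the downtown campus 950/3096 = 30.7% → the online campus
Full-time: the online campus 176/180 = 97.8%, the downtown campus 194/228 = 85.1% → the online campus
Overall: the online campus 1077/2412 = 44.7%, the downtown campus 1144/3324 = 34.4% → the online campus
The online campus wins overall and in every enrollment group — no reversal.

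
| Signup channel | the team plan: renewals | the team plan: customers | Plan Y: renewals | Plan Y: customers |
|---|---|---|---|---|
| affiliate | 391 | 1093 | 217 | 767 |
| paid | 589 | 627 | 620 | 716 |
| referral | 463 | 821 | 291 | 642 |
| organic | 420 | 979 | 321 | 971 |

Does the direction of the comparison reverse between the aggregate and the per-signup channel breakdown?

No

Affiliate: the team plan 391/1093 = 35.8%, Plan Y 217/767 = 28.3% → the team plan
Paid: the team plan 589/627 = 93.9%, Plan Y 620/716 = 86.6% → the team plan
Referral: the team plan 463/821 = 56.4%, Plan Y 291/642 = 45.3% → the team plan
Organic: the team plan 420/979 = 42.9%, Plan Y 321/971 = 33.1% → the team plan
Overall: the team plan 1863/3520 = 52.9%, Plan Y 1449/3096 = 46.8% → the team plan
The team plan wins overall and in every signup group — no reversal.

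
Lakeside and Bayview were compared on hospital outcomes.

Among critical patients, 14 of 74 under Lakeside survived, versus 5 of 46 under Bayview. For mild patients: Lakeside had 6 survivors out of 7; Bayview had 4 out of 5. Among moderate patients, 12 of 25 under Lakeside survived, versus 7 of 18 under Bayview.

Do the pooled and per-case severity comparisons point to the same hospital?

Critical: Lakeside 14/74 = 18.9%, Bayview 5/46 = 10.9% → Lakeside
Mild: Lakeside 6/7 = 85.7%, Bayview 4/5 = 80.0% → Lakeside
Moderate: Lakeside 12/25 = 48.0%, Bayview 7/18 = 38.9% → Lakeside
Overall: Lakeside 32/106 = 30.2%, Bayview 16/69 = 23.2% → Lakeside
Lakeside wins overall and in every case group — no reversal.

Yes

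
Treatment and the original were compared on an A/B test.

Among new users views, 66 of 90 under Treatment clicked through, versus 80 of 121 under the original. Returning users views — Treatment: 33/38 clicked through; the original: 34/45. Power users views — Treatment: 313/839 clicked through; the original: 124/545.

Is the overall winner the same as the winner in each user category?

New users: Treatment 66/90 = 73.3%, the original 80/121 = 66.1% → Treatment
Returning users: Treatment 33/38 = 86.8%, the original 34/45 = 75.6% → Treatment
Power users: Treatment 313/839 = 37.3%, the original 124/545 = 22.8% → Treatment
Overall: Treatment 412/967 = 42.6%, the original 238/711 = 33.5% → Treatment
Treatment wins overall and in every user group — no reversal.

Yes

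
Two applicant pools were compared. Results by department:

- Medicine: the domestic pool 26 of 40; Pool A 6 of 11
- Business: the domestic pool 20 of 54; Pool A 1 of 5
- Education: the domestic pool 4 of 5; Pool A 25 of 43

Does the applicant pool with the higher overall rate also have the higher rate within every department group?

No

Medicine: the domestic pool 26/40 = 65.0%, Pool A 6/11 = 54.5% → the domestic pool
Business: the domestic pool 20/54 = 37.0%, Pool A 1/5 = 20.0% → the domestic pool
Education: the domestic pool 4/5 = 80.0%, Pool A 25/43 = 58.1% → the domestic pool
Overall: the domestic pool 50/99 = 50.5%, Pool A 32/59 = 54.2% → Pool A
The domestic pool wins each department group but Pool A wins overall — the comparison reverses. The domestic pool's applicants skew toward Business, which has a lower base rate.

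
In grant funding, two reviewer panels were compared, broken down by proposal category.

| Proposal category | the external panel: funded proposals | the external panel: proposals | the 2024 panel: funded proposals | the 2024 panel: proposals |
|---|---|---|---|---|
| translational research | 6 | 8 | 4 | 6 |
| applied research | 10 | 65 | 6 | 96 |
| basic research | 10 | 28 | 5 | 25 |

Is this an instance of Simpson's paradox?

No

Translational research: the external panel 6/8 = 75.0%, the 2024 panel 4/6 = 66.7% → the external panel
Applied research: the external panel 10/65 = 15.4%, the 2024 panel 6/96 = 6.2% → the external panel
Basic research: the external panel 10/28 = 35.7%, the 2024 panel 5/25 = 20.0% → the external panel
Overall: the external panel 26/101 = 25.7%, the 2024 panel 15/127 = 11.8% → the external panel
The external panel wins overall and in every proposal group — no reversal.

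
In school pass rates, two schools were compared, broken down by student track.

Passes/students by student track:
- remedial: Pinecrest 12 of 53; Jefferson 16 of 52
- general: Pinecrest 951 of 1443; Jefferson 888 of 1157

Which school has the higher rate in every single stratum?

Jefferson

Remedial: Pinecrest 12/53 = 22.6%, Jefferson 16/52 = 30.8% → Jefferson
General: Pinecrest 951/1443 = 65.9%, Jefferson 888/1157 = 76.8% → Jefferson
Jefferson has the higher rate in both groups.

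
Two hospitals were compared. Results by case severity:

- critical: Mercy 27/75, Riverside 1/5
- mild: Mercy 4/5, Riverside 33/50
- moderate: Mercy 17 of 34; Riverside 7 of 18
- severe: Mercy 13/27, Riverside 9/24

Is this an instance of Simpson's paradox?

Critical: Mercy 27/75 = 36.0%, Riverside 1/5 = 20.0% → Mercy
Mild: Mercy 4/5 = 80.0%, Riverside 33/50 = 66.0% → Mercy
Moderate: Mercy 17/34 = 50.0%, Riverside 7/18 = 38.9% → Mercy
Severe: Mercy 13/27 = 48.1%, Riverside 9/24 = 37.5% → Mercy
Overall: Mercy 61/141 = 43.3%, Riverside 50/97 = 51.5% → Riverside
Mercy wins each case group but Riverside wins overall — the comparison reverses. Mercy's patients skew toward critical, which has a lower base rate.

Yes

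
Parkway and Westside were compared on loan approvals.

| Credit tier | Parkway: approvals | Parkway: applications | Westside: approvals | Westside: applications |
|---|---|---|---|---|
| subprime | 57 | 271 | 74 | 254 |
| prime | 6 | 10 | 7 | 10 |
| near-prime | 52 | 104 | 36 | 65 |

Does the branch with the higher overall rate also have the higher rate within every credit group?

Yes

Subprime: Parkway 57/271 = 21.0%, Westside 74/254 = 29.1% → Westside
Prime: Parkway 6/10 = 60.0%, Westside 7/10 = 70.0% → Westside
Near-prime: Parkway 52/104 = 50.0%, Westside 36/65 = 55.4% → Westside
Overall: Parkway 115/385 = 29.9%, Westside 117/329 = 35.6% → Westside
Westside wins overall and in every credit group — no reversal.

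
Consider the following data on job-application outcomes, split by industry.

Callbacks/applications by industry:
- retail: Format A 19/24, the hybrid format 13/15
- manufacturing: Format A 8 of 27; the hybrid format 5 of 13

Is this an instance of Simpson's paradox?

No

Retail: Format A 19/24 = 79.2%, the hybrid format 13/15 = 86.7% → the hybrid format
Manufacturing: Format A 8/27 = 29.6%, the hybrid format 5/13 = 38.5% → the hybrid format
Overall: Format A 27/51 = 52.9%, the hybrid format 18/28 = 64.3% → the hybrid format
The hybrid format wins overall and in every industry group — no reversal.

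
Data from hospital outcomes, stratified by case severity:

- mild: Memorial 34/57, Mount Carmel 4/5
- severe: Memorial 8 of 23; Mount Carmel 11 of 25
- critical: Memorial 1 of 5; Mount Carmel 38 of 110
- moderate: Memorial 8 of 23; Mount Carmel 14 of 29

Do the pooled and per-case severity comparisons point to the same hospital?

No

Mild: Memorial 34/57 = 59.6%, Mount Carmel 4/5 = 80.0% → Mount Carmel
Severe: Memorial 8/23 = 34.8%, Mount Carmel 11/25 = 44.0% → Mount Carmel
Critical: Memorial 1/5 = 20.0%, Mount Carmel 38/110 = 34.5% → Mount Carmel
Moderate: Memorial 8/23 = 34.8%, Mount Carmel 14/29 = 48.3% → Mount Carmel
Overall: Memorial 51/108 = 47.2%, Mount Carmel 67/169 = 39.6% → Memorial
Mount Carmel wins each case group but Memorial wins overall — the comparison reverses. Mount Carmel's patients skew toward critical, which has a lower base rate.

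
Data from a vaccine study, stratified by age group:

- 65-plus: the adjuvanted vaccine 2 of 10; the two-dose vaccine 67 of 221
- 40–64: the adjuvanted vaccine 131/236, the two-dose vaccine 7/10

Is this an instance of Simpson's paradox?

Yes

65-plus: the adjuvanted vaccine 2/10 = 20.0%, the two-dose vaccine 67/221 = 30.3% → the two-dose vaccine
40–64: the adjuvanted vaccine 131/236 = 55.5%, the two-dose vaccine 7/10 = 70.0% → the two-dose vaccine
Overall: the adjuvanted vaccine 133/246 = 54.1%, the two-dose vaccine 74/231 = 32.0% → the adjuvanted vaccine
The two-dose vaccine wins each age group but the adjuvanted vaccine wins overall — the comparison reverses. The two-dose vaccine's recipients skew toward 65-plus, which has a lower base rate.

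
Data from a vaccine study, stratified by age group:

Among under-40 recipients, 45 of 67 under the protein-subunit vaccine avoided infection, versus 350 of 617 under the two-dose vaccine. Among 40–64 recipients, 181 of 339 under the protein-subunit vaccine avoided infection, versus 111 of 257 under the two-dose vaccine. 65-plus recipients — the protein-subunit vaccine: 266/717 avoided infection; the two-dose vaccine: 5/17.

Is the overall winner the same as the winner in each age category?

No

Under-40: the protein-subunit vaccine 45/67 = 67.2%, the two-dose vaccine 350/617 = 56.7% → the protein-subunit vaccine
40–64: the protein-subunit vaccine 181/339 = 53.4%, the two-dose vaccine 111/257 = 43.2% → the protein-subunit vaccine
65-plus: the protein-subunit vaccine 266/717 = 37.1%, the two-dose vaccine 5/17 = 29.4% → the protein-subunit vaccine
Overall: the protein-subunit vaccine 492/1123 = 43.8%, the two-dose vaccine 466/891 = 52.3% → the two-dose vaccine
The protein-subunit vaccine wins each age group but the two-dose vaccine wins overall — the comparison reverses. The protein-subunit vaccine's recipients skew toward 65-plus, which has a lower base rate.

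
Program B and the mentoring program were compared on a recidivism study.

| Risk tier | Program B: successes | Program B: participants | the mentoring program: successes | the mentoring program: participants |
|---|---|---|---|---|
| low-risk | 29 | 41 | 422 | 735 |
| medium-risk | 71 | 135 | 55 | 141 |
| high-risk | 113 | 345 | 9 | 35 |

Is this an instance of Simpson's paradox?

Low-risk: Program B 29/41 = 70.7%, the mentoring program 422/735 = 57.4% → Program B
Medium-risk: Program B 71/135 = 52.6%, the mentoring program 55/141 = 39.0% → Program B
High-risk: Program B 113/345 = 32.8%, the mentoring program 9/35 = 25.7% → Program B
Overall: Program B 213/521 = 40.9%, the mentoring program 486/911 = 53.3% → the mentoring program
Program B wins each risk group but the mentoring program wins overall — the comparison reverses. Program B's participants skew toward high-risk, which has a lower base rate.

Yes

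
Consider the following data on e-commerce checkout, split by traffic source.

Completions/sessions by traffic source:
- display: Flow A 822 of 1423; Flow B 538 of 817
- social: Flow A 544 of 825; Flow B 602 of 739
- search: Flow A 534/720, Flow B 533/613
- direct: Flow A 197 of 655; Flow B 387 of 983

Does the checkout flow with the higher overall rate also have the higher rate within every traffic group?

Display: Flow A 822/1423 = 57.8%, Flow B 538/817 = 65.9% → Flow B
Social: Flow A 544/825 = 65.9%, Flow B 602/739 = 81.5% → Flow B
Search: Flow A 534/720 = 74.2%, Flow B 533/613 = 86.9% → Flow B
Direct: Flow A 197/655 = 30.1%, Flow B 387/983 = 39.4% → Flow B
Overall: Flow A 2097/3623 = 57.9%, Flow B 2060/3152 = 65.4% → Flow B
Flow B wins overall and in every traffic group — no reversal.

Yes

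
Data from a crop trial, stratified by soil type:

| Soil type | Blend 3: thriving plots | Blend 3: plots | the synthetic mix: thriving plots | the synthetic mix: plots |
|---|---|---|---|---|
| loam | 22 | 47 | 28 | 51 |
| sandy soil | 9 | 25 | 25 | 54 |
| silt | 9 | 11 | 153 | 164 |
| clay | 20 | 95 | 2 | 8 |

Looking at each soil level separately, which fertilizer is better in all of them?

Loam: Blend 3 22/47 = 46.8%, the synthetic mix 28/51 = 54.9% → the synthetic mix
Sandy soil: Blend 3 9/25 = 36.0%, the synthetic mix 25/54 = 46.3% → the synthetic mix
Silt: Blend 3 9/11 = 81.8%, the synthetic mix 153/164 = 93.3% → the synthetic mix
Clay: Blend 3 20/95 = 21.1%, the synthetic mix 2/8 = 25.0% → the synthetic mix
The synthetic mix has the higher rate in all 4 groups.

the synthetic mix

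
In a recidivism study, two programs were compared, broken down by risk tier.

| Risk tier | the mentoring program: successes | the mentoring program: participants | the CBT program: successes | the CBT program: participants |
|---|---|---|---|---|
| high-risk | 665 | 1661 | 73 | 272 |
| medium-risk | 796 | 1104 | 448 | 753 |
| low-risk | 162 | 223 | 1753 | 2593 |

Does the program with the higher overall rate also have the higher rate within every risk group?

No

High-risk: the mentoring program 665/1661 = 40.0%, the CBT program 73/272 = 26.8% → the mentoring program
Medium-risk: the mentoring program 796/1104 = 72.1%, the CBT program 448/753 = 59.5% → the mentoring program
Low-risk: the mentoring program 162/223 = 72.6%, the CBT program 1753/2593 = 67.6% → the mentoring program
Overall: the mentoring program 1623/2988 = 54.3%, the CBT program 2274/3618 = 62.9% → the CBT program
The mentoring program wins each risk group but the CBT program wins overall — the comparison reverses. The mentoring program's participants skew toward high-risk, which has a lower base rate.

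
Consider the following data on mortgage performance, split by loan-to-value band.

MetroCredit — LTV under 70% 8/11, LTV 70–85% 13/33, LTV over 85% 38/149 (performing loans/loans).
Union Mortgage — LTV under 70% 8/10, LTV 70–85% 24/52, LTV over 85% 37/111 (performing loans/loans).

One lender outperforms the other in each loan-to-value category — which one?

LTV under 70%: MetroCredit 8/11 = 72.7%, Union Mortgage 8/10 = 80.0% → Union Mortgage
LTV 70–85%: MetroCredit 13/33 = 39.4%, Union Mortgage 24/52 = 46.2% → Union Mortgage
LTV over 85%: MetroCredit 38/149 = 25.5%, Union Mortgage 37/111 = 33.3% → Union Mortgage
Union Mortgage has the higher rate in all 3 groups.

Union Mortgage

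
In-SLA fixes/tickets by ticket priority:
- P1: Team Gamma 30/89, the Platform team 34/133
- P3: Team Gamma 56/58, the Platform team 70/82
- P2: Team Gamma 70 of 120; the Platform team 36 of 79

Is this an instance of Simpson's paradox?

No

P1: Team Gamma 30/89 = 33.7%, the Platform team 34/133 = 25.6% → Team Gamma
P3: Team Gamma 56/58 = 96.6%, the Platform team 70/82 = 85.4% → Team Gamma
P2: Team Gamma 70/120 = 58.3%, the Platform team 36/79 = 45.6% → Team Gamma
Overall: Team Gamma 156/267 = 58.4%, the Platform team 140/294 = 47.6% → Team Gamma
Team Gamma wins overall and in every ticket group — no reversal.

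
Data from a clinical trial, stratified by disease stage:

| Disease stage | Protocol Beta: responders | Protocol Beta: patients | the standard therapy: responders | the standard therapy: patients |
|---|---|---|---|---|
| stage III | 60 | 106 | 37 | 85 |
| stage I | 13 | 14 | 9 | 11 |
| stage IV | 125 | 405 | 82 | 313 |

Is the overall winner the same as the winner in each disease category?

Stage III: Protocol Beta 60/106 = 56.6%, the standard therapy 37/85 = 43.5% → Protocol Beta
Stage I: Protocol Beta 13/14 = 92.9%, the standard therapy 9/11 = 81.8% → Protocol Beta
Stage IV: Protocol Beta 125/405 = 30.9%, the standard therapy 82/313 = 26.2% → Protocol Beta
Overall: Protocol Beta 198/525 = 37.7%, the standard therapy 128/409 = 31.3% → Protocol Beta
Protocol Beta wins overall and in every disease group — no reversal.

Yes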